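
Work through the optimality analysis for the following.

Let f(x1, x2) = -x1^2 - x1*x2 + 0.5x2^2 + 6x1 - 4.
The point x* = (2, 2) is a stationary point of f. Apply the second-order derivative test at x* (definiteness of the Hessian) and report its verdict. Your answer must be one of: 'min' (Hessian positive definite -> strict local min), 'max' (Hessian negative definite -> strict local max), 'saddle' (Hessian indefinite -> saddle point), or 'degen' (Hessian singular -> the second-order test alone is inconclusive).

Compute the Hessian H = grad^2 f:
  H = [[-2, -1], [-1, 1]]
Verify stationarity: grad f(x*) = H x* + g = (0, 0).
Eigenvalues of H: -2.3028, 1.3028.
Eigenvalues have mixed signs, so H is indefinite -> x* is a saddle point.

saddle


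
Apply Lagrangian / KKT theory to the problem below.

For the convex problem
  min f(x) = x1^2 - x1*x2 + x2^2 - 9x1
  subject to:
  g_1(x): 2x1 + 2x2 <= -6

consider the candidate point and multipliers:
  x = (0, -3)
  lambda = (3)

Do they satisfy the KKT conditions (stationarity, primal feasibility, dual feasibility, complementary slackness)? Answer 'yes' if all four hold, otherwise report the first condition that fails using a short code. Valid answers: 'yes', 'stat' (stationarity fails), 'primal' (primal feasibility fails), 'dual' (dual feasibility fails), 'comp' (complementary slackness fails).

Gradient of f: grad f(x) = Q x + c = (-6, -6)
Constraint values g_i(x) = a_i^T x - b_i:
  g_1((0, -3)) = 0
Stationarity residual: grad f(x) + sum_i lambda_i a_i = (0, 0)
  -> stationarity OK
Primal feasibility (all g_i <= 0): OK
Dual feasibility (all lambda_i >= 0): OK
Complementary slackness (lambda_i * g_i(x) = 0 for all i): OK

Verdict: yes, KKT holds.

yes


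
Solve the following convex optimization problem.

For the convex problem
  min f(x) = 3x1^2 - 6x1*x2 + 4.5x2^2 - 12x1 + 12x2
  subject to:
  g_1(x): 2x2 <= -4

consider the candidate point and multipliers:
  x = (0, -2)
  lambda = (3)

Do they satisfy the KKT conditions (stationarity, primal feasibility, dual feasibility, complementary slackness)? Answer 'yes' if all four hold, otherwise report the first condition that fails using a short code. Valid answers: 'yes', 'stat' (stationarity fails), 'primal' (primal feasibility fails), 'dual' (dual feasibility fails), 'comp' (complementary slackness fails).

Gradient of f: grad f(x) = Q x + c = (0, -6)
Constraint values g_i(x) = a_i^T x - b_i:
  g_1((0, -2)) = 0
Stationarity residual: grad f(x) + sum_i lambda_i a_i = (0, 0)
  -> stationarity OK
Primal feasibility (all g_i <= 0): OK
Dual feasibility (all lambda_i >= 0): OK
Complementary slackness (lambda_i * g_i(x) = 0 for all i): OK

Verdict: yes, KKT holds.

yes


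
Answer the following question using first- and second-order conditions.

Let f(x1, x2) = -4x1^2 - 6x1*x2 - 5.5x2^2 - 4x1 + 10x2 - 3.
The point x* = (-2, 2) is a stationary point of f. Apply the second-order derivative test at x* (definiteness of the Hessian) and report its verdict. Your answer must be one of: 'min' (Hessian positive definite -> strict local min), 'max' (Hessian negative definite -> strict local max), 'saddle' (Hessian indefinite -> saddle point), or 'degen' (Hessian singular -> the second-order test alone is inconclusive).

Compute the Hessian H = grad^2 f:
  H = [[-8, -6], [-6, -11]]
Verify stationarity: grad f(x*) = H x* + g = (0, 0).
Eigenvalues of H: -15.6847, -3.3153.
Both eigenvalues < 0, so H is negative definite -> x* is a strict local max.

max


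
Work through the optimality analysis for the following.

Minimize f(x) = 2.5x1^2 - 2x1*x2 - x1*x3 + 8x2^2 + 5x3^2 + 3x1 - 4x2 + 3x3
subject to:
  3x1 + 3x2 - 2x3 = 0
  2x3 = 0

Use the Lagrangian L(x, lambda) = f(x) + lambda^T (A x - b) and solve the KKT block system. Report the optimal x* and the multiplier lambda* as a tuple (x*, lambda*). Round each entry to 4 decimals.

Form the Lagrangian:
  L(x, lambda) = (1/2) x^T Q x + c^T x + lambda^T (A x - b)
Stationarity (grad_x L = 0): Q x + c + A^T lambda = 0.
Primal feasibility: A x = b.

This gives the KKT block system:
  [ Q   A^T ] [ x     ]   [-c ]
  [ A    0  ] [ lambda ] = [ b ]

Solving the linear system:
  x*      = (-0.28, 0.28, 0)
  lambda* = (-0.3467, -1.9867)
  f(x*)   = -0.98

x* = (-0.28, 0.28, 0), lambda* = (-0.3467, -1.9867)


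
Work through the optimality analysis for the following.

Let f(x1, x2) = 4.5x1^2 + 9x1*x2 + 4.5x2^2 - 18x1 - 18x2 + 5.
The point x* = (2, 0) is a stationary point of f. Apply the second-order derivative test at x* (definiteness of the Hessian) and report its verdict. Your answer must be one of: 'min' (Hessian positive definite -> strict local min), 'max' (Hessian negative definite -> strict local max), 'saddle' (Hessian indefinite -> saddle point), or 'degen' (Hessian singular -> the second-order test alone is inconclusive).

Compute the Hessian H = grad^2 f:
  H = [[9, 9], [9, 9]]
Verify stationarity: grad f(x*) = H x* + g = (0, 0).
Eigenvalues of H: 0, 18.
H has a zero eigenvalue (singular; positive semidefinite but not definite), so H is neither positive definite, negative definite, nor indefinite. The second-order test alone is inconclusive -> degen.
(Indeed, f is constant along the null direction of H through x*, so x* is not a strict local extremum.)

degen


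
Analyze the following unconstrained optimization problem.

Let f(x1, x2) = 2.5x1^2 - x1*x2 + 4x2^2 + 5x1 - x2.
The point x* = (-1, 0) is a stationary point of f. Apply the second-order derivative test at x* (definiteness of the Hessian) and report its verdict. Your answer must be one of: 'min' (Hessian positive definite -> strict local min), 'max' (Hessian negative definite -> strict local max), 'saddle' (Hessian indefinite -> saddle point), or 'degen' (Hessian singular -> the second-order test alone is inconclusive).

Compute the Hessian H = grad^2 f:
  H = [[5, -1], [-1, 8]]
Verify stationarity: grad f(x*) = H x* + g = (0, 0).
Eigenvalues of H: 4.6972, 8.3028.
Both eigenvalues > 0, so H is positive definite -> x* is a strict local min.

min


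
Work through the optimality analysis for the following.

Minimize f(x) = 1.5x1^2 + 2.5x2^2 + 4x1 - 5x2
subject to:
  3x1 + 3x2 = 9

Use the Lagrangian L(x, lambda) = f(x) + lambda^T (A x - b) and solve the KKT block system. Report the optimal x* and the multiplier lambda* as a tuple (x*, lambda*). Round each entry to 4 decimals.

Form the Lagrangian:
  L(x, lambda) = (1/2) x^T Q x + c^T x + lambda^T (A x - b)
Stationarity (grad_x L = 0): Q x + c + A^T lambda = 0.
Primal feasibility: A x = b.

This gives the KKT block system:
  [ Q   A^T ] [ x     ]   [-c ]
  [ A    0  ] [ lambda ] = [ b ]

Solving the linear system:
  x*      = (0.75, 2.25)
  lambda* = (-2.0833)
  f(x*)   = 5.25

x* = (0.75, 2.25), lambda* = (-2.0833)


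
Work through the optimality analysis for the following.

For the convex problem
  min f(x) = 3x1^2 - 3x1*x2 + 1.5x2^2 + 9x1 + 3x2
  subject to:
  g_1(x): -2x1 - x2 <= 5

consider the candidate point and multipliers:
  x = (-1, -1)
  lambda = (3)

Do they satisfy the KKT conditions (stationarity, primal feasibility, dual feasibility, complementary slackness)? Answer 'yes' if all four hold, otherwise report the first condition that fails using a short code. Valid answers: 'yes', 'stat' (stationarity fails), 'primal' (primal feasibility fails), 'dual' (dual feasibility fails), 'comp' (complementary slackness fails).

Gradient of f: grad f(x) = Q x + c = (6, 3)
Constraint values g_i(x) = a_i^T x - b_i:
  g_1((-1, -1)) = -2
Stationarity residual: grad f(x) + sum_i lambda_i a_i = (0, 0)
  -> stationarity OK
Primal feasibility (all g_i <= 0): OK
Dual feasibility (all lambda_i >= 0): OK
Complementary slackness (lambda_i * g_i(x) = 0 for all i): FAILS

Verdict: the first failing condition is complementary_slackness -> comp.

comp


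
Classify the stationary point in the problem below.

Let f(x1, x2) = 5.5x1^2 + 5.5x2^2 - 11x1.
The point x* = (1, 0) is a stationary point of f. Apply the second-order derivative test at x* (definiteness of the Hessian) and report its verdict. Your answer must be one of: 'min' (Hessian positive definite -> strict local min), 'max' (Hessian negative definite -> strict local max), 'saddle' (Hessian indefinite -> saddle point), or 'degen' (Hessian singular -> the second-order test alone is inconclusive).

Compute the Hessian H = grad^2 f:
  H = [[11, 0], [0, 11]]
Verify stationarity: grad f(x*) = H x* + g = (0, 0).
Eigenvalues of H: 11, 11.
Both eigenvalues > 0, so H is positive definite -> x* is a strict local min.

min


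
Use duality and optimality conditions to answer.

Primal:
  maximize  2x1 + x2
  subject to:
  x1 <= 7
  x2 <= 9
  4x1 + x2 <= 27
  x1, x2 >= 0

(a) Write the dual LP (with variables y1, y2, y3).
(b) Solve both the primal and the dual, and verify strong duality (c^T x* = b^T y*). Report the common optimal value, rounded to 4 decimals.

The standard primal-dual pair for 'max c^T x s.t. A x <= b, x >= 0' is:
  Dual:  min b^T y  s.t.  A^T y >= c,  y >= 0.

So the dual LP is:
  minimize  7y1 + 9y2 + 27y3
  subject to:
    y1 + 4y3 >= 2
    y2 + y3 >= 1
    y1, y2, y3 >= 0

Solving the primal: x* = (4.5, 9).
  primal value c^T x* = 18.
Solving the dual: y* = (0, 0.5, 0.5).
  dual value b^T y* = 18.
Strong duality: c^T x* = b^T y*. Confirmed.

18


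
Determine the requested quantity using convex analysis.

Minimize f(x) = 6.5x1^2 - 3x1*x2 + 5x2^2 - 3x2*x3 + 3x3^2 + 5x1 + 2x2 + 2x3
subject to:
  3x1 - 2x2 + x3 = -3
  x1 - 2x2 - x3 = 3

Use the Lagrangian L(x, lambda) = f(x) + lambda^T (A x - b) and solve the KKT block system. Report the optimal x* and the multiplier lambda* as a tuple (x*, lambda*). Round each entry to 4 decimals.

Form the Lagrangian:
  L(x, lambda) = (1/2) x^T Q x + c^T x + lambda^T (A x - b)
Stationarity (grad_x L = 0): Q x + c + A^T lambda = 0.
Primal feasibility: A x = b.

This gives the KKT block system:
  [ Q   A^T ] [ x     ]   [-c ]
  [ A    0  ] [ lambda ] = [ b ]

Solving the linear system:
  x*      = (-1.1034, -1.1034, -1.8966)
  lambda* = (3.0259, -3.0431)
  f(x*)   = 3.3448

x* = (-1.1034, -1.1034, -1.8966), lambda* = (3.0259, -3.0431)


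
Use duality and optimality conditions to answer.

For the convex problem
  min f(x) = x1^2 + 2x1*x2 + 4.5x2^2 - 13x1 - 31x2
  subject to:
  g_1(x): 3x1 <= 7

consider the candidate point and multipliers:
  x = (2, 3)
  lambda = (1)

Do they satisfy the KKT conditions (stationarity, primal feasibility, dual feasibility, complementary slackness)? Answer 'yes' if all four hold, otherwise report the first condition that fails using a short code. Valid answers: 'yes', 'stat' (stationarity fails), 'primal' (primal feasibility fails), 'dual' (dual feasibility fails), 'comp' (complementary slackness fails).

Gradient of f: grad f(x) = Q x + c = (-3, 0)
Constraint values g_i(x) = a_i^T x - b_i:
  g_1((2, 3)) = -1
Stationarity residual: grad f(x) + sum_i lambda_i a_i = (0, 0)
  -> stationarity OK
Primal feasibility (all g_i <= 0): OK
Dual feasibility (all lambda_i >= 0): OK
Complementary slackness (lambda_i * g_i(x) = 0 for all i): FAILS

Verdict: the first failing condition is complementary_slackness -> comp.

comp


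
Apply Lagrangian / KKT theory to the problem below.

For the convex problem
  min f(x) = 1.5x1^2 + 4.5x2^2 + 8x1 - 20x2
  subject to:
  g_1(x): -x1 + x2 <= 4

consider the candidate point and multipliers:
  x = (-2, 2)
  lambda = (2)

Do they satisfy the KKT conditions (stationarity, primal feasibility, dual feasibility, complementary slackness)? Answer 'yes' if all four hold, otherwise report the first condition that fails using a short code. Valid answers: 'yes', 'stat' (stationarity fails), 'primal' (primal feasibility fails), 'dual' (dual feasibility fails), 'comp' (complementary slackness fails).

Gradient of f: grad f(x) = Q x + c = (2, -2)
Constraint values g_i(x) = a_i^T x - b_i:
  g_1((-2, 2)) = 0
Stationarity residual: grad f(x) + sum_i lambda_i a_i = (0, 0)
  -> stationarity OK
Primal feasibility (all g_i <= 0): OK
Dual feasibility (all lambda_i >= 0): OK
Complementary slackness (lambda_i * g_i(x) = 0 for all i): OK

Verdict: yes, KKT holds.

yes


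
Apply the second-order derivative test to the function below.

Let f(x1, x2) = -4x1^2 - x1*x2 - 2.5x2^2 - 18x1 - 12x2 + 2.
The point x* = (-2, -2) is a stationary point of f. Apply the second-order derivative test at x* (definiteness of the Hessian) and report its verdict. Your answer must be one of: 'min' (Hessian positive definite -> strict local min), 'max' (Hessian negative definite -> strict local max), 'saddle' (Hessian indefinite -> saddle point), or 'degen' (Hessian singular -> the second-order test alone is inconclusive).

Compute the Hessian H = grad^2 f:
  H = [[-8, -1], [-1, -5]]
Verify stationarity: grad f(x*) = H x* + g = (0, 0).
Eigenvalues of H: -8.3028, -4.6972.
Both eigenvalues < 0, so H is negative definite -> x* is a strict local max.

max


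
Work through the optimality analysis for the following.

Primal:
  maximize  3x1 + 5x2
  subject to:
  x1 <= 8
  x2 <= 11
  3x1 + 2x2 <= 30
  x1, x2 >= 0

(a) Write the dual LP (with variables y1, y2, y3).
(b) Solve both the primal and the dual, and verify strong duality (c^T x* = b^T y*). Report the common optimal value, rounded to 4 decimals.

The standard primal-dual pair for 'max c^T x s.t. A x <= b, x >= 0' is:
  Dual:  min b^T y  s.t.  A^T y >= c,  y >= 0.

So the dual LP is:
  minimize  8y1 + 11y2 + 30y3
  subject to:
    y1 + 3y3 >= 3
    y2 + 2y3 >= 5
    y1, y2, y3 >= 0

Solving the primal: x* = (2.6667, 11).
  primal value c^T x* = 63.
Solving the dual: y* = (0, 3, 1).
  dual value b^T y* = 63.
Strong duality: c^T x* = b^T y*. Confirmed.

63


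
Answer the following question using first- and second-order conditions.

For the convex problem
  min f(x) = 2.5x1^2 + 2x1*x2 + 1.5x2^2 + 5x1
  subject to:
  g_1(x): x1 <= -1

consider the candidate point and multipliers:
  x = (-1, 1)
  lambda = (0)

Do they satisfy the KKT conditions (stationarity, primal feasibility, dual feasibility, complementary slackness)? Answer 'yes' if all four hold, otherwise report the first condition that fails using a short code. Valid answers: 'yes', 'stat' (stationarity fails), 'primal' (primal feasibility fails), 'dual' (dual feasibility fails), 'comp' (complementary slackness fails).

Gradient of f: grad f(x) = Q x + c = (2, 1)
Constraint values g_i(x) = a_i^T x - b_i:
  g_1((-1, 1)) = 0
Stationarity residual: grad f(x) + sum_i lambda_i a_i = (2, 1)
  -> stationarity FAILS
Primal feasibility (all g_i <= 0): OK
Dual feasibility (all lambda_i >= 0): OK
Complementary slackness (lambda_i * g_i(x) = 0 for all i): OK

Verdict: the first failing condition is stationarity -> stat.

stat


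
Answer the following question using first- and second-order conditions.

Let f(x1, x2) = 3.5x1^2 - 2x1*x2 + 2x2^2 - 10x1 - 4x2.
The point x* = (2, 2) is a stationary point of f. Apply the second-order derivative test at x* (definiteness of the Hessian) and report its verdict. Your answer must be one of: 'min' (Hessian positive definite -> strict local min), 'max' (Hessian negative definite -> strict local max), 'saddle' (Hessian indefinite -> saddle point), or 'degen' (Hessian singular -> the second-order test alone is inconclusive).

Compute the Hessian H = grad^2 f:
  H = [[7, -2], [-2, 4]]
Verify stationarity: grad f(x*) = H x* + g = (0, 0).
Eigenvalues of H: 3, 8.
Both eigenvalues > 0, so H is positive definite -> x* is a strict local min.

min


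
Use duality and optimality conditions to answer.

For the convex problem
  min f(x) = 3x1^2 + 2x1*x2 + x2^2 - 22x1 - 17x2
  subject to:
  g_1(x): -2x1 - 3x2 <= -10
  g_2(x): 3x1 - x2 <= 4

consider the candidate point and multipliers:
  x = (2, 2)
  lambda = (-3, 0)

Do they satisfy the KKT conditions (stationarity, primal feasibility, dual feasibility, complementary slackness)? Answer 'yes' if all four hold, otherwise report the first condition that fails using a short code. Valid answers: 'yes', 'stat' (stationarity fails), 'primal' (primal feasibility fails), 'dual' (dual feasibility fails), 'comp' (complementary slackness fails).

Gradient of f: grad f(x) = Q x + c = (-6, -9)
Constraint values g_i(x) = a_i^T x - b_i:
  g_1((2, 2)) = 0
  g_2((2, 2)) = 0
Stationarity residual: grad f(x) + sum_i lambda_i a_i = (0, 0)
  -> stationarity OK
Primal feasibility (all g_i <= 0): OK
Dual feasibility (all lambda_i >= 0): FAILS
Complementary slackness (lambda_i * g_i(x) = 0 for all i): OK

Verdict: the first failing condition is dual_feasibility -> dual.

dual


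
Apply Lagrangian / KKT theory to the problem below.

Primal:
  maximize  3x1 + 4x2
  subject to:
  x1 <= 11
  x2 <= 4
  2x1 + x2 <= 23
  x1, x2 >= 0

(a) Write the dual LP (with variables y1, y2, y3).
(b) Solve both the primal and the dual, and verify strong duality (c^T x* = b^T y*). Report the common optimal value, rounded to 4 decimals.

The standard primal-dual pair for 'max c^T x s.t. A x <= b, x >= 0' is:
  Dual:  min b^T y  s.t.  A^T y >= c,  y >= 0.

So the dual LP is:
  minimize  11y1 + 4y2 + 23y3
  subject to:
    y1 + 2y3 >= 3
    y2 + y3 >= 4
    y1, y2, y3 >= 0

Solving the primal: x* = (9.5, 4).
  primal value c^T x* = 44.5.
Solving the dual: y* = (0, 2.5, 1.5).
  dual value b^T y* = 44.5.
Strong duality: c^T x* = b^T y*. Confirmed.

44.5


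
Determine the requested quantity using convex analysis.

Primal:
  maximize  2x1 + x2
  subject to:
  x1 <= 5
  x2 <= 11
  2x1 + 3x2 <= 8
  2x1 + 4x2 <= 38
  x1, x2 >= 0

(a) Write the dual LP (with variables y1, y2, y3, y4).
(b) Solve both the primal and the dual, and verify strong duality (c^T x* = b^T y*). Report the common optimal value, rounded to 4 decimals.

The standard primal-dual pair for 'max c^T x s.t. A x <= b, x >= 0' is:
  Dual:  min b^T y  s.t.  A^T y >= c,  y >= 0.

So the dual LP is:
  minimize  5y1 + 11y2 + 8y3 + 38y4
  subject to:
    y1 + 2y3 + 2y4 >= 2
    y2 + 3y3 + 4y4 >= 1
    y1, y2, y3, y4 >= 0

Solving the primal: x* = (4, 0).
  primal value c^T x* = 8.
Solving the dual: y* = (0, 0, 1, 0).
  dual value b^T y* = 8.
Strong duality: c^T x* = b^T y*. Confirmed.

8


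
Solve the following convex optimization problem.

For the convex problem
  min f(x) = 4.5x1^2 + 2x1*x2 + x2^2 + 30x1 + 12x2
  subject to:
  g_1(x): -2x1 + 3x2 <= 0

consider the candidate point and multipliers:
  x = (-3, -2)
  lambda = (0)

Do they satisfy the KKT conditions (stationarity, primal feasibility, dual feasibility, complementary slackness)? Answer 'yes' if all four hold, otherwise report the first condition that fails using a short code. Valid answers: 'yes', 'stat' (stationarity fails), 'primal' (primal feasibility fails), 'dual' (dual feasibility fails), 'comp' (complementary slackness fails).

Gradient of f: grad f(x) = Q x + c = (-1, 2)
Constraint values g_i(x) = a_i^T x - b_i:
  g_1((-3, -2)) = 0
Stationarity residual: grad f(x) + sum_i lambda_i a_i = (-1, 2)
  -> stationarity FAILS
Primal feasibility (all g_i <= 0): OK
Dual feasibility (all lambda_i >= 0): OK
Complementary slackness (lambda_i * g_i(x) = 0 for all i): OK

Verdict: the first failing condition is stationarity -> stat.

stat


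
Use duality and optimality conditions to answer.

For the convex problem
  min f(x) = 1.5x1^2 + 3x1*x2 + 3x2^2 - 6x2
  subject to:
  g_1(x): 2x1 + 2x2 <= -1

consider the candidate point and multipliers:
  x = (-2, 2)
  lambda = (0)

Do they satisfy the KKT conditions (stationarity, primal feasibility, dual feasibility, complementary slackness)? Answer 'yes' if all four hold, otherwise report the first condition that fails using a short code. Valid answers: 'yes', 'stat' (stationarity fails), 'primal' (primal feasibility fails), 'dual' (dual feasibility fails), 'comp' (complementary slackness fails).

Gradient of f: grad f(x) = Q x + c = (0, 0)
Constraint values g_i(x) = a_i^T x - b_i:
  g_1((-2, 2)) = 1
Stationarity residual: grad f(x) + sum_i lambda_i a_i = (0, 0)
  -> stationarity OK
Primal feasibility (all g_i <= 0): FAILS
Dual feasibility (all lambda_i >= 0): OK
Complementary slackness (lambda_i * g_i(x) = 0 for all i): OK

Verdict: the first failing condition is primal_feasibility -> primal.

primal


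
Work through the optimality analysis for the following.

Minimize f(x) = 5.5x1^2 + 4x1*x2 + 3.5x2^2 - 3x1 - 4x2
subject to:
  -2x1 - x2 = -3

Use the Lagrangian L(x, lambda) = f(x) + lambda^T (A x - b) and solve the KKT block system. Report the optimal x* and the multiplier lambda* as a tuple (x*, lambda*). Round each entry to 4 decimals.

Form the Lagrangian:
  L(x, lambda) = (1/2) x^T Q x + c^T x + lambda^T (A x - b)
Stationarity (grad_x L = 0): Q x + c + A^T lambda = 0.
Primal feasibility: A x = b.

This gives the KKT block system:
  [ Q   A^T ] [ x     ]   [-c ]
  [ A    0  ] [ lambda ] = [ b ]

Solving the linear system:
  x*      = (1.087, 0.8261)
  lambda* = (6.1304)
  f(x*)   = 5.913

x* = (1.087, 0.8261), lambda* = (6.1304)


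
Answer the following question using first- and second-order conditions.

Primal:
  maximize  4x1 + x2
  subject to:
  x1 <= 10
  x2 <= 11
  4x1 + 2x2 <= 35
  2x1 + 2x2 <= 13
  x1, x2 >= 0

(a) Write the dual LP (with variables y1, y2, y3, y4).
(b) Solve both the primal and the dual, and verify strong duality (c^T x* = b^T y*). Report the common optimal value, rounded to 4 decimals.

The standard primal-dual pair for 'max c^T x s.t. A x <= b, x >= 0' is:
  Dual:  min b^T y  s.t.  A^T y >= c,  y >= 0.

So the dual LP is:
  minimize  10y1 + 11y2 + 35y3 + 13y4
  subject to:
    y1 + 4y3 + 2y4 >= 4
    y2 + 2y3 + 2y4 >= 1
    y1, y2, y3, y4 >= 0

Solving the primal: x* = (6.5, 0).
  primal value c^T x* = 26.
Solving the dual: y* = (0, 0, 0, 2).
  dual value b^T y* = 26.
Strong duality: c^T x* = b^T y*. Confirmed.

26


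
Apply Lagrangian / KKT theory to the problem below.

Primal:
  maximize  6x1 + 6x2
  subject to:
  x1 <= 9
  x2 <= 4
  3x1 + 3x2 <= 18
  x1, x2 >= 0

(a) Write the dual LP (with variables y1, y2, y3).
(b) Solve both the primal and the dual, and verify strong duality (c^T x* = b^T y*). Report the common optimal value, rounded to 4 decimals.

The standard primal-dual pair for 'max c^T x s.t. A x <= b, x >= 0' is:
  Dual:  min b^T y  s.t.  A^T y >= c,  y >= 0.

So the dual LP is:
  minimize  9y1 + 4y2 + 18y3
  subject to:
    y1 + 3y3 >= 6
    y2 + 3y3 >= 6
    y1, y2, y3 >= 0

Solving the primal: x* = (6, 0).
  primal value c^T x* = 36.
Solving the dual: y* = (0, 0, 2).
  dual value b^T y* = 36.
Strong duality: c^T x* = b^T y*. Confirmed.

36


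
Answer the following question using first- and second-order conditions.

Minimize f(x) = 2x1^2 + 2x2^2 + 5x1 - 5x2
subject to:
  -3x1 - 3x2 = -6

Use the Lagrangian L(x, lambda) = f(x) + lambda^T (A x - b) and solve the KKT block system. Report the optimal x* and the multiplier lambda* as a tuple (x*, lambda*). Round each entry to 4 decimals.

Form the Lagrangian:
  L(x, lambda) = (1/2) x^T Q x + c^T x + lambda^T (A x - b)
Stationarity (grad_x L = 0): Q x + c + A^T lambda = 0.
Primal feasibility: A x = b.

This gives the KKT block system:
  [ Q   A^T ] [ x     ]   [-c ]
  [ A    0  ] [ lambda ] = [ b ]

Solving the linear system:
  x*      = (-0.25, 2.25)
  lambda* = (1.3333)
  f(x*)   = -2.25

x* = (-0.25, 2.25), lambda* = (1.3333)


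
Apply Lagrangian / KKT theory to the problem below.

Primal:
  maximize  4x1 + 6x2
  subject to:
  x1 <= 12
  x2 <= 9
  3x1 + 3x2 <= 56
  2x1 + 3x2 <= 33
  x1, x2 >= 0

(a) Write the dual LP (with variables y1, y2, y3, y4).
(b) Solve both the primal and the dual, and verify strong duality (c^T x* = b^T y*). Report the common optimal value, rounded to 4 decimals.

The standard primal-dual pair for 'max c^T x s.t. A x <= b, x >= 0' is:
  Dual:  min b^T y  s.t.  A^T y >= c,  y >= 0.

So the dual LP is:
  minimize  12y1 + 9y2 + 56y3 + 33y4
  subject to:
    y1 + 3y3 + 2y4 >= 4
    y2 + 3y3 + 3y4 >= 6
    y1, y2, y3, y4 >= 0

Solving the primal: x* = (12, 3).
  primal value c^T x* = 66.
Solving the dual: y* = (0, 0, 0, 2).
  dual value b^T y* = 66.
Strong duality: c^T x* = b^T y*. Confirmed.

66


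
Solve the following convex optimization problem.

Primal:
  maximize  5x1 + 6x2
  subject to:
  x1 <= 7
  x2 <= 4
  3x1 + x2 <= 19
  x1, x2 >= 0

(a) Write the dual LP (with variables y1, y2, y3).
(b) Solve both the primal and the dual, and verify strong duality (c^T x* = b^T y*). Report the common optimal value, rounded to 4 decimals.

The standard primal-dual pair for 'max c^T x s.t. A x <= b, x >= 0' is:
  Dual:  min b^T y  s.t.  A^T y >= c,  y >= 0.

So the dual LP is:
  minimize  7y1 + 4y2 + 19y3
  subject to:
    y1 + 3y3 >= 5
    y2 + y3 >= 6
    y1, y2, y3 >= 0

Solving the primal: x* = (5, 4).
  primal value c^T x* = 49.
Solving the dual: y* = (0, 4.3333, 1.6667).
  dual value b^T y* = 49.
Strong duality: c^T x* = b^T y*. Confirmed.

49


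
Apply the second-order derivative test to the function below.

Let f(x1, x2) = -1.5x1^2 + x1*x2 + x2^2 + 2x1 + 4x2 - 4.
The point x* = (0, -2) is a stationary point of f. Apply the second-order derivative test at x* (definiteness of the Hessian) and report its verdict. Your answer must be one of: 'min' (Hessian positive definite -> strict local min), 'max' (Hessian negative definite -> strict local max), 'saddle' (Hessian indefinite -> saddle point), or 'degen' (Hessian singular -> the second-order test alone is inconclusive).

Compute the Hessian H = grad^2 f:
  H = [[-3, 1], [1, 2]]
Verify stationarity: grad f(x*) = H x* + g = (0, 0).
Eigenvalues of H: -3.1926, 2.1926.
Eigenvalues have mixed signs, so H is indefinite -> x* is a saddle point.

saddle


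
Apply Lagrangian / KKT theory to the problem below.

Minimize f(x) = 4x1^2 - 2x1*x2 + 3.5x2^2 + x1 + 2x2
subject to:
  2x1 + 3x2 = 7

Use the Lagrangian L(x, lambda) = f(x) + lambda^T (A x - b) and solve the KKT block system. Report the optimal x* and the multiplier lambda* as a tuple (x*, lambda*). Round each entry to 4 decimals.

Form the Lagrangian:
  L(x, lambda) = (1/2) x^T Q x + c^T x + lambda^T (A x - b)
Stationarity (grad_x L = 0): Q x + c + A^T lambda = 0.
Primal feasibility: A x = b.

This gives the KKT block system:
  [ Q   A^T ] [ x     ]   [-c ]
  [ A    0  ] [ lambda ] = [ b ]

Solving the linear system:
  x*      = (1.1532, 1.5645)
  lambda* = (-3.5484)
  f(x*)   = 14.5605

x* = (1.1532, 1.5645), lambda* = (-3.5484)


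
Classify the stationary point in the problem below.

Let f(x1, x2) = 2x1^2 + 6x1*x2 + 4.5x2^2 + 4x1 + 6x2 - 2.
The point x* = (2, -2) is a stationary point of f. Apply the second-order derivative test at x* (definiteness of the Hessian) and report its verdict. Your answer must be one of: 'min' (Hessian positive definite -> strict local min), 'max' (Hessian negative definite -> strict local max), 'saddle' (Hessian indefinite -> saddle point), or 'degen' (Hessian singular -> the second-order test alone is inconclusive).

Compute the Hessian H = grad^2 f:
  H = [[4, 6], [6, 9]]
Verify stationarity: grad f(x*) = H x* + g = (0, 0).
Eigenvalues of H: 0, 13.
H has a zero eigenvalue (singular; positive semidefinite but not definite), so H is neither positive definite, negative definite, nor indefinite. The second-order test alone is inconclusive -> degen.
(Indeed, f is constant along the null direction of H through x*, so x* is not a strict local extremum.)

degen


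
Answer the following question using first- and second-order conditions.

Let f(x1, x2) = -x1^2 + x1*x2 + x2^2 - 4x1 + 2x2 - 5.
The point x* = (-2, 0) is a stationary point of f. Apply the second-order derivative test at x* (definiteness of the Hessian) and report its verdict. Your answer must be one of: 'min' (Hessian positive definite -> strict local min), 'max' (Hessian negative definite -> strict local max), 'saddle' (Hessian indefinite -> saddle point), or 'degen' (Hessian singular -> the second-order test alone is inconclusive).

Compute the Hessian H = grad^2 f:
  H = [[-2, 1], [1, 2]]
Verify stationarity: grad f(x*) = H x* + g = (0, 0).
Eigenvalues of H: -2.2361, 2.2361.
Eigenvalues have mixed signs, so H is indefinite -> x* is a saddle point.

saddle


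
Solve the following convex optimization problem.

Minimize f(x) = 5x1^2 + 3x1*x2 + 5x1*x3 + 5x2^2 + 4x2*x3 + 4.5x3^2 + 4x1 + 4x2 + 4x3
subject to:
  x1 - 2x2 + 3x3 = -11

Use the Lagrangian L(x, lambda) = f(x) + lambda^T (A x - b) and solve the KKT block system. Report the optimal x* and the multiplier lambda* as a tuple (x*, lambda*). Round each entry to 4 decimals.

Form the Lagrangian:
  L(x, lambda) = (1/2) x^T Q x + c^T x + lambda^T (A x - b)
Stationarity (grad_x L = 0): Q x + c + A^T lambda = 0.
Primal feasibility: A x = b.

This gives the KKT block system:
  [ Q   A^T ] [ x     ]   [-c ]
  [ A    0  ] [ lambda ] = [ b ]

Solving the linear system:
  x*      = (0.0016, 1.5515, -2.6329)
  lambda* = (4.494)
  f(x*)   = 22.5575

x* = (0.0016, 1.5515, -2.6329), lambda* = (4.494)


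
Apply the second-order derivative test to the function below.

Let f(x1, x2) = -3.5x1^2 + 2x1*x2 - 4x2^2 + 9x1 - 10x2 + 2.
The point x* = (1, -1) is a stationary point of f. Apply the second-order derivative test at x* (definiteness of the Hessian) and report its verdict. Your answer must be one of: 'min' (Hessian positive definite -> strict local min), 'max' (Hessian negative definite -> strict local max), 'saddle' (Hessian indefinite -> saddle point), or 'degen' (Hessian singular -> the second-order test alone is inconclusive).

Compute the Hessian H = grad^2 f:
  H = [[-7, 2], [2, -8]]
Verify stationarity: grad f(x*) = H x* + g = (0, 0).
Eigenvalues of H: -9.5616, -5.4384.
Both eigenvalues < 0, so H is negative definite -> x* is a strict local max.

max


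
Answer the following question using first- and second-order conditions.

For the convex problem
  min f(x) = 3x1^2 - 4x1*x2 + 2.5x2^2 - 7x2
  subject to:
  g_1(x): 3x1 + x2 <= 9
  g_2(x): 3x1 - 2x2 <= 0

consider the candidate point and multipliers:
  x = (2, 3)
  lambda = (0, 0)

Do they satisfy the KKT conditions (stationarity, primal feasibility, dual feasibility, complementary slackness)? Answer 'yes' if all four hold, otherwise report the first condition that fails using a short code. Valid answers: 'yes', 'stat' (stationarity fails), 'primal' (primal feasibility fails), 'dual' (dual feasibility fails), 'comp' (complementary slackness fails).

Gradient of f: grad f(x) = Q x + c = (0, 0)
Constraint values g_i(x) = a_i^T x - b_i:
  g_1((2, 3)) = 0
  g_2((2, 3)) = 0
Stationarity residual: grad f(x) + sum_i lambda_i a_i = (0, 0)
  -> stationarity OK
Primal feasibility (all g_i <= 0): OK
Dual feasibility (all lambda_i >= 0): OK
Complementary slackness (lambda_i * g_i(x) = 0 for all i): OK

Verdict: yes, KKT holds.

yes


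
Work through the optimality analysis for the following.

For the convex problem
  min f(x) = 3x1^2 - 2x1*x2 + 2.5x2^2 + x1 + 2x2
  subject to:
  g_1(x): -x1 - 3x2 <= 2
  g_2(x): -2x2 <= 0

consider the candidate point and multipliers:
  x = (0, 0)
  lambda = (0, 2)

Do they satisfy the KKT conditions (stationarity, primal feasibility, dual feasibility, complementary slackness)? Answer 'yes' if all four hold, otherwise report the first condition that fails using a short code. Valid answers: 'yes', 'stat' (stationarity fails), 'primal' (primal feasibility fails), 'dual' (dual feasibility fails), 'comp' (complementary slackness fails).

Gradient of f: grad f(x) = Q x + c = (1, 2)
Constraint values g_i(x) = a_i^T x - b_i:
  g_1((0, 0)) = -2
  g_2((0, 0)) = 0
Stationarity residual: grad f(x) + sum_i lambda_i a_i = (1, -2)
  -> stationarity FAILS
Primal feasibility (all g_i <= 0): OK
Dual feasibility (all lambda_i >= 0): OK
Complementary slackness (lambda_i * g_i(x) = 0 for all i): OK

Verdict: the first failing condition is stationarity -> stat.

stat


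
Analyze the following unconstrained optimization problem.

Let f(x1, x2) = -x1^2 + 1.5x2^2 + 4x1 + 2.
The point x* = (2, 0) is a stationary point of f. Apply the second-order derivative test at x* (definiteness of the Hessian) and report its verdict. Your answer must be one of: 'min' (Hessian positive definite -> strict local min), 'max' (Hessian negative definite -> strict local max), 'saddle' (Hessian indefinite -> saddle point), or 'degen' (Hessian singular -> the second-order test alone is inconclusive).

Compute the Hessian H = grad^2 f:
  H = [[-2, 0], [0, 3]]
Verify stationarity: grad f(x*) = H x* + g = (0, 0).
Eigenvalues of H: -2, 3.
Eigenvalues have mixed signs, so H is indefinite -> x* is a saddle point.

saddle


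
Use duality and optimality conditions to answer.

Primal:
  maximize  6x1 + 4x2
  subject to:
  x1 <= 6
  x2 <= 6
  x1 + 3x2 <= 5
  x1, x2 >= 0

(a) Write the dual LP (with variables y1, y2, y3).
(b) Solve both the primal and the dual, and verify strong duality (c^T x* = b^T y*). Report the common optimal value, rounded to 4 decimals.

The standard primal-dual pair for 'max c^T x s.t. A x <= b, x >= 0' is:
  Dual:  min b^T y  s.t.  A^T y >= c,  y >= 0.

So the dual LP is:
  minimize  6y1 + 6y2 + 5y3
  subject to:
    y1 + y3 >= 6
    y2 + 3y3 >= 4
    y1, y2, y3 >= 0

Solving the primal: x* = (5, 0).
  primal value c^T x* = 30.
Solving the dual: y* = (0, 0, 6).
  dual value b^T y* = 30.
Strong duality: c^T x* = b^T y*. Confirmed.

30


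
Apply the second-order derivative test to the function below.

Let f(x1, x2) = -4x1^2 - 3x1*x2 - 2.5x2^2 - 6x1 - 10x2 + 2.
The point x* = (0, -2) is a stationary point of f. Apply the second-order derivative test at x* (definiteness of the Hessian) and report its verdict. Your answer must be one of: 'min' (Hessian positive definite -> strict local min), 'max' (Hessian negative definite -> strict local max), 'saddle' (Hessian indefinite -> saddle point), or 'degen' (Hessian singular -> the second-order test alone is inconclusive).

Compute the Hessian H = grad^2 f:
  H = [[-8, -3], [-3, -5]]
Verify stationarity: grad f(x*) = H x* + g = (0, 0).
Eigenvalues of H: -9.8541, -3.1459.
Both eigenvalues < 0, so H is negative definite -> x* is a strict local max.

max


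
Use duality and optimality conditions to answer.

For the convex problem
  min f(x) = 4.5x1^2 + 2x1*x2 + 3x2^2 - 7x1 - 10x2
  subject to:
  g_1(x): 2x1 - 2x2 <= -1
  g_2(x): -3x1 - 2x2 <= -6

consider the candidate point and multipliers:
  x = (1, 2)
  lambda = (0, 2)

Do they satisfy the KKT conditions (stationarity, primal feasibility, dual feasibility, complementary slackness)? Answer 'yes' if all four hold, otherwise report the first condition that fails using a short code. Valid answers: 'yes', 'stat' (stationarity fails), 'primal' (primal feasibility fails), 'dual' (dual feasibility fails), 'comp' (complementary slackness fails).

Gradient of f: grad f(x) = Q x + c = (6, 4)
Constraint values g_i(x) = a_i^T x - b_i:
  g_1((1, 2)) = -1
  g_2((1, 2)) = -1
Stationarity residual: grad f(x) + sum_i lambda_i a_i = (0, 0)
  -> stationarity OK
Primal feasibility (all g_i <= 0): OK
Dual feasibility (all lambda_i >= 0): OK
Complementary slackness (lambda_i * g_i(x) = 0 for all i): FAILS

Verdict: the first failing condition is complementary_slackness -> comp.

comp


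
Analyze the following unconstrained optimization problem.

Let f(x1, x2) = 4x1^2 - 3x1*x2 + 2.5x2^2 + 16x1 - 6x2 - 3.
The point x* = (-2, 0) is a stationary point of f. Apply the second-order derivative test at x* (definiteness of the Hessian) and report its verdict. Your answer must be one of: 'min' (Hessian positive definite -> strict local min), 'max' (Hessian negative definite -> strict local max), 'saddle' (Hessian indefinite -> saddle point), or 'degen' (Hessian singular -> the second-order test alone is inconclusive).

Compute the Hessian H = grad^2 f:
  H = [[8, -3], [-3, 5]]
Verify stationarity: grad f(x*) = H x* + g = (0, 0).
Eigenvalues of H: 3.1459, 9.8541.
Both eigenvalues > 0, so H is positive definite -> x* is a strict local min.

min


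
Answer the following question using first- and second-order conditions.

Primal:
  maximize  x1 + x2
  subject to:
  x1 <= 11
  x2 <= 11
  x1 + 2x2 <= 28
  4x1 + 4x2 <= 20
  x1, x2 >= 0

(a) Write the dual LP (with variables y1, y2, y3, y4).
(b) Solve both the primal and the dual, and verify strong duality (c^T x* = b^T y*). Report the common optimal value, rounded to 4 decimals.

The standard primal-dual pair for 'max c^T x s.t. A x <= b, x >= 0' is:
  Dual:  min b^T y  s.t.  A^T y >= c,  y >= 0.

So the dual LP is:
  minimize  11y1 + 11y2 + 28y3 + 20y4
  subject to:
    y1 + y3 + 4y4 >= 1
    y2 + 2y3 + 4y4 >= 1
    y1, y2, y3, y4 >= 0

Solving the primal: x* = (5, 0).
  primal value c^T x* = 5.
Solving the dual: y* = (0, 0, 0, 0.25).
  dual value b^T y* = 5.
Strong duality: c^T x* = b^T y*. Confirmed.

5


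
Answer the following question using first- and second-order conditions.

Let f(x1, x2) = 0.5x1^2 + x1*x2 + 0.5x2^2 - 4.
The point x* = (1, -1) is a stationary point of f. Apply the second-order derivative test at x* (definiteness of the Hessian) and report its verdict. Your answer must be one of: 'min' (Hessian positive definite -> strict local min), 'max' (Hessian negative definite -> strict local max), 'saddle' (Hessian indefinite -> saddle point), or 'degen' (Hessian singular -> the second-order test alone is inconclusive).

Compute the Hessian H = grad^2 f:
  H = [[1, 1], [1, 1]]
Verify stationarity: grad f(x*) = H x* + g = (0, 0).
Eigenvalues of H: 0, 2.
H has a zero eigenvalue (singular; positive semidefinite but not definite), so H is neither positive definite, negative definite, nor indefinite. The second-order test alone is inconclusive -> degen.
(Indeed, f is constant along the null direction of H through x*, so x* is not a strict local extremum.)

degen


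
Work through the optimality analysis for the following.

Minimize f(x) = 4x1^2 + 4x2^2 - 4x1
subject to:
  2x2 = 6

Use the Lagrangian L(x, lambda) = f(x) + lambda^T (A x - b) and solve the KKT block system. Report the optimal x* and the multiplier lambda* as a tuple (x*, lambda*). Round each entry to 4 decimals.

Form the Lagrangian:
  L(x, lambda) = (1/2) x^T Q x + c^T x + lambda^T (A x - b)
Stationarity (grad_x L = 0): Q x + c + A^T lambda = 0.
Primal feasibility: A x = b.

This gives the KKT block system:
  [ Q   A^T ] [ x     ]   [-c ]
  [ A    0  ] [ lambda ] = [ b ]

Solving the linear system:
  x*      = (0.5, 3)
  lambda* = (-12)
  f(x*)   = 35

x* = (0.5, 3), lambda* = (-12)


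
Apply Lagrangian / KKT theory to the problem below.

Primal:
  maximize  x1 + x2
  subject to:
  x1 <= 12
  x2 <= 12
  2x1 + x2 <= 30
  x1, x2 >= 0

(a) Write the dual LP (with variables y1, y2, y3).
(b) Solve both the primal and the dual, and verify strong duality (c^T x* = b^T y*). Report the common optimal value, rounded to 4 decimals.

The standard primal-dual pair for 'max c^T x s.t. A x <= b, x >= 0' is:
  Dual:  min b^T y  s.t.  A^T y >= c,  y >= 0.

So the dual LP is:
  minimize  12y1 + 12y2 + 30y3
  subject to:
    y1 + 2y3 >= 1
    y2 + y3 >= 1
    y1, y2, y3 >= 0

Solving the primal: x* = (9, 12).
  primal value c^T x* = 21.
Solving the dual: y* = (0, 0.5, 0.5).
  dual value b^T y* = 21.
Strong duality: c^T x* = b^T y*. Confirmed.

21


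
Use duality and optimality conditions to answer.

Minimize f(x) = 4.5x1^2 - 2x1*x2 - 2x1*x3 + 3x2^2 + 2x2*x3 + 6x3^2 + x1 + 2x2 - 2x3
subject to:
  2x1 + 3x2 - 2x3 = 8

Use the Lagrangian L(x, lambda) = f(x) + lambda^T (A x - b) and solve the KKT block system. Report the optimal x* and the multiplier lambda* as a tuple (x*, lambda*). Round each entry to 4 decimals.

Form the Lagrangian:
  L(x, lambda) = (1/2) x^T Q x + c^T x + lambda^T (A x - b)
Stationarity (grad_x L = 0): Q x + c + A^T lambda = 0.
Primal feasibility: A x = b.

This gives the KKT block system:
  [ Q   A^T ] [ x     ]   [-c ]
  [ A    0  ] [ lambda ] = [ b ]

Solving the linear system:
  x*      = (0.8767, 1.7397, -0.5137)
  lambda* = (-3.2192)
  f(x*)   = 15.5685

x* = (0.8767, 1.7397, -0.5137), lambda* = (-3.2192)


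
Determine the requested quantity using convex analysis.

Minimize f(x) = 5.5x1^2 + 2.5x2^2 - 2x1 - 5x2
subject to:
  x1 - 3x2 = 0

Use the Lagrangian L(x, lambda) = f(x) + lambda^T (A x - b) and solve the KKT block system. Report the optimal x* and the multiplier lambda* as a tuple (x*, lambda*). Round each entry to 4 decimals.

Form the Lagrangian:
  L(x, lambda) = (1/2) x^T Q x + c^T x + lambda^T (A x - b)
Stationarity (grad_x L = 0): Q x + c + A^T lambda = 0.
Primal feasibility: A x = b.

This gives the KKT block system:
  [ Q   A^T ] [ x     ]   [-c ]
  [ A    0  ] [ lambda ] = [ b ]

Solving the linear system:
  x*      = (0.3173, 0.1058)
  lambda* = (-1.4904)
  f(x*)   = -0.5817

x* = (0.3173, 0.1058), lambda* = (-1.4904)
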